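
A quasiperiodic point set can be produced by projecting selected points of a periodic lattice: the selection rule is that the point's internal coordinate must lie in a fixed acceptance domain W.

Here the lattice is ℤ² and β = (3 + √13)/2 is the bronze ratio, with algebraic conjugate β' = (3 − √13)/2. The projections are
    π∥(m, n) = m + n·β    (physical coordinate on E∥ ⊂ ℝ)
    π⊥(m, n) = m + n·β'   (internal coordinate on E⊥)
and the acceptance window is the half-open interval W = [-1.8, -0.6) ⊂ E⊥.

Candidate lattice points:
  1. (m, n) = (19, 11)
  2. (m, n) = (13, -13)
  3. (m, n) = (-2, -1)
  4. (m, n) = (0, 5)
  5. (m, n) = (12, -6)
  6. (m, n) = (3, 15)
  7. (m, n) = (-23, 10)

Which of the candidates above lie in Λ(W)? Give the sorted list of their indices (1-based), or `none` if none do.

Numerically β ≈ 3.30278 and β' = −1/β ≈ -0.30278.
#1 (19,11): internal coord 19 + (11)·β' = +15.66947; +15.66947 ∉ [-1.8, -0.6) → out
#2 (13,-13): internal coord 13 + (-13)·β' = +16.93608; +16.93608 ∉ [-1.8, -0.6) → out
#3 (-2,-1): internal coord -2 + (-1)·β' = -1.69722; -1.69722 ∈ [-1.8, -0.6) → IN Λ
#4 (0,5): internal coord 0 + (5)·β' = -1.51388; -1.51388 ∈ [-1.8, -0.6) → IN Λ
#5 (12,-6): internal coord 12 + (-6)·β' = +13.81665; +13.81665 ∉ [-1.8, -0.6) → out
#6 (3,15): internal coord 3 + (15)·β' = -1.54163; -1.54163 ∈ [-1.8, -0.6) → IN Λ
#7 (-23,10): internal coord -23 + (10)·β' = -26.02776; -26.02776 ∉ [-1.8, -0.6) → out

3, 4, 6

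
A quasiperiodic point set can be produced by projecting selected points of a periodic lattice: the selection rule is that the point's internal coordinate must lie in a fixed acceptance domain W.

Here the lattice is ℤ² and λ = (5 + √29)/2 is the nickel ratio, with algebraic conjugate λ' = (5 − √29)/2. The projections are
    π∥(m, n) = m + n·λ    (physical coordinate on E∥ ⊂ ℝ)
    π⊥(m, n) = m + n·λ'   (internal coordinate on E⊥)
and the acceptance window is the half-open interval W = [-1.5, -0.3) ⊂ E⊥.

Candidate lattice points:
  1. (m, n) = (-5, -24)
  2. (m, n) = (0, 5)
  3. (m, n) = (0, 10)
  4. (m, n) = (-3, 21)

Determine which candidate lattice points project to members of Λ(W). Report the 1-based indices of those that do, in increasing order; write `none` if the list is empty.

1, 2

λ' = (5−√29)/2 ≈ -0.192582.
[1] lift (-5,-24): star map gives -0.378022; window check -1.5 ≤ -0.378022 < -0.3 is true → IN Λ
[2] lift (0,5): star map gives -0.962912; window check -1.5 ≤ -0.962912 < -0.3 is true → IN Λ
[3] lift (0,10): star map gives -1.925824; window check -1.5 ≤ -1.925824 < -0.3 is false → out
[4] lift (-3,21): star map gives -7.044230; window check -1.5 ≤ -7.044230 < -0.3 is false → out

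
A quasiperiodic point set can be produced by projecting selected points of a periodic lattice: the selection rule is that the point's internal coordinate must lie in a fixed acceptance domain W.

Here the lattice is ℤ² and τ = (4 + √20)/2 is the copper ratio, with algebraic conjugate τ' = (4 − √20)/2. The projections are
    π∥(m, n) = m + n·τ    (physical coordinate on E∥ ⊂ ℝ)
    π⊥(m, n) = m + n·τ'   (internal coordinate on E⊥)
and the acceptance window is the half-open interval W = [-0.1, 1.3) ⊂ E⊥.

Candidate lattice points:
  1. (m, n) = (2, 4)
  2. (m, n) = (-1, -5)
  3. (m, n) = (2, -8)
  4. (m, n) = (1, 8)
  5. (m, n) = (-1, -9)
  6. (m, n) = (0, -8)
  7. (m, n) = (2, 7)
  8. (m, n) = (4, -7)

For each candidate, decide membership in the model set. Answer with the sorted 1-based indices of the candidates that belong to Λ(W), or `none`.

1, 2, 5, 7

Compute τ' = (4−√20)/2 = -0.2361, so π⊥(m,n) = m -0.2361·n.
[1] lift (2,4): star map gives 1.0557; window check -0.1 ≤ 1.0557 < 1.3 is true → IN Λ
[2] lift (-1,-5): star map gives 0.1803; window check -0.1 ≤ 0.1803 < 1.3 is true → IN Λ
[3] lift (2,-8): star map gives 3.8885; window check -0.1 ≤ 3.8885 < 1.3 is false → out
[4] lift (1,8): star map gives -0.8885; window check -0.1 ≤ -0.8885 < 1.3 is false → out
[5] lift (-1,-9): star map gives 1.1246; window check -0.1 ≤ 1.1246 < 1.3 is true → IN Λ
[6] lift (0,-8): star map gives 1.8885; window check -0.1 ≤ 1.8885 < 1.3 is false → out
[7] lift (2,7): star map gives 0.3475; window check -0.1 ≤ 0.3475 < 1.3 is true → IN Λ
[8] lift (4,-7): star map gives 5.6525; window check -0.1 ≤ 5.6525 < 1.3 is false → out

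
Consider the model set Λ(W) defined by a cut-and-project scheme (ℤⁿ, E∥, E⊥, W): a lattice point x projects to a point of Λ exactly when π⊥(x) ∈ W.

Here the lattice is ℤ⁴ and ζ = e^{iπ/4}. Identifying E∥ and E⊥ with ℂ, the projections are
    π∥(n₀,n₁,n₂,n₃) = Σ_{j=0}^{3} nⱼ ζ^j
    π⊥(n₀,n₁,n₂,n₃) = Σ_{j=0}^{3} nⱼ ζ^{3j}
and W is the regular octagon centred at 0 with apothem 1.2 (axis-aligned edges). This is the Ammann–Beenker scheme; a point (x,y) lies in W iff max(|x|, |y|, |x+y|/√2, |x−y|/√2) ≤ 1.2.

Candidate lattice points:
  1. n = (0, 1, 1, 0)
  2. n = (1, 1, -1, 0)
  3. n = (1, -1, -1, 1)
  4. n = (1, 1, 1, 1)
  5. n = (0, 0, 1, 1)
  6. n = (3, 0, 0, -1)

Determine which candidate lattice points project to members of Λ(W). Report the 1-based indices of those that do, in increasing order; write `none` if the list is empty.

1, 4, 5

π⊥(n) = n₀ + n₁ζ³ + n₂ζ⁶ + n₃ζ⁹ where ζ = e^{iπ/4}.
candidate 1: n = (0, 1, 1, 0) → π⊥ ≈ (-0.70711, -0.29289); max(|x|,|y|,|x±y|/√2) = 0.70711 ≤ 1.2 ⇒ ∈ W
candidate 2: n = (1, 1, -1, 0) → π⊥ ≈ (+0.29289, +1.70711); max(|x|,|y|,|x±y|/√2) = 1.70711 > 1.2 ⇒ ∉ W
candidate 3: n = (1, -1, -1, 1) → π⊥ ≈ (+2.41421, +1.00000); max(|x|,|y|,|x±y|/√2) = 2.41421 > 1.2 ⇒ ∉ W
candidate 4: n = (1, 1, 1, 1) → π⊥ ≈ (+1.00000, +0.41421); max(|x|,|y|,|x±y|/√2) = 1.00000 ≤ 1.2 ⇒ ∈ W
candidate 5: n = (0, 0, 1, 1) → π⊥ ≈ (+0.70711, -0.29289); max(|x|,|y|,|x±y|/√2) = 0.70711 ≤ 1.2 ⇒ ∈ W
candidate 6: n = (3, 0, 0, -1) → π⊥ ≈ (+2.29289, -0.70711); max(|x|,|y|,|x±y|/√2) = 2.29289 > 1.2 ⇒ ∉ W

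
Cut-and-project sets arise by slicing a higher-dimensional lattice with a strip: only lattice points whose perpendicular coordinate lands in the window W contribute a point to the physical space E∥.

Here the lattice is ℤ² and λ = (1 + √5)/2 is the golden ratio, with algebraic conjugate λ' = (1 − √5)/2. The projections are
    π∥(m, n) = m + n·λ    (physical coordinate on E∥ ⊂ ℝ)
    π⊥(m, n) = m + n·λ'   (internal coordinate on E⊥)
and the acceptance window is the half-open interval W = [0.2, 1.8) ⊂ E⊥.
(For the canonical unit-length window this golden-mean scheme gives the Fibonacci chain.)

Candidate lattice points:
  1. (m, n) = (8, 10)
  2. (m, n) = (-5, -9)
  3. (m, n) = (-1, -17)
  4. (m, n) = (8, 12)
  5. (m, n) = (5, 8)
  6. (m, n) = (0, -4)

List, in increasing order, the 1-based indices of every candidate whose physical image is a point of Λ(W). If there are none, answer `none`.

Compute λ' = (1−√5)/2 = -0.618034, so π⊥(m,n) = m -0.618034·n.
#1 (8,10): internal coord 8 + (10)·λ' = +1.819660; +1.819660 ∉ [0.2, 1.8) → out
#2 (-5,-9): internal coord -5 + (-9)·λ' = +0.562306; +0.562306 ∈ [0.2, 1.8) → IN Λ
#3 (-1,-17): internal coord -1 + (-17)·λ' = +9.506578; +9.506578 ∉ [0.2, 1.8) → out
#4 (8,12): internal coord 8 + (12)·λ' = +0.583592; +0.583592 ∈ [0.2, 1.8) → IN Λ
#5 (5,8): internal coord 5 + (8)·λ' = +0.055728; +0.055728 ∉ [0.2, 1.8) → out
#6 (0,-4): internal coord 0 + (-4)·λ' = +2.472136; +2.472136 ∉ [0.2, 1.8) → out

2, 4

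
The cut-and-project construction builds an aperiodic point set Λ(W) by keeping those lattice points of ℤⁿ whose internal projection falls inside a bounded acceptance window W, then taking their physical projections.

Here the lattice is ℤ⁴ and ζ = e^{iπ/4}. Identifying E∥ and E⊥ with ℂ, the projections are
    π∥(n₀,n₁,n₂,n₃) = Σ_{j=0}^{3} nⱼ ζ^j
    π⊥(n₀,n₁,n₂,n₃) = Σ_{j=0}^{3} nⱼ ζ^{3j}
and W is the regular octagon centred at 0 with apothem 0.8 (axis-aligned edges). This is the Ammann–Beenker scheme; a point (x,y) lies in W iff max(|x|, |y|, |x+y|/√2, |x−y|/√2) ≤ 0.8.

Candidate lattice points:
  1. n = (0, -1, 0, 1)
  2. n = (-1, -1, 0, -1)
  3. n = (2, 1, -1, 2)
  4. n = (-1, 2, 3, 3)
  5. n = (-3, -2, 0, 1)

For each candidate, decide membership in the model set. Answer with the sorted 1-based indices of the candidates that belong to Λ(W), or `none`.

Internal map: ζ^{3j} for j=0..3 gives (1,0), (−√2/2,√2/2), (0,−1), (√2/2,√2/2).
#1 (0, -1, 0, 1): internal (1.4142, 0.0000); octagon support 1.4142 vs apothem 0.8 → ∉ W
#2 (-1, -1, 0, -1): internal (-1.0000, -1.4142); octagon support 1.7071 vs apothem 0.8 → ∉ W
#3 (2, 1, -1, 2): internal (2.7071, 3.1213); octagon support 4.1213 vs apothem 0.8 → ∉ W
#4 (-1, 2, 3, 3): internal (-0.2929, 0.5355); octagon support 0.5858 vs apothem 0.8 → ∈ W
#5 (-3, -2, 0, 1): internal (-0.8787, -0.7071); octagon support 1.1213 vs apothem 0.8 → ∉ W

4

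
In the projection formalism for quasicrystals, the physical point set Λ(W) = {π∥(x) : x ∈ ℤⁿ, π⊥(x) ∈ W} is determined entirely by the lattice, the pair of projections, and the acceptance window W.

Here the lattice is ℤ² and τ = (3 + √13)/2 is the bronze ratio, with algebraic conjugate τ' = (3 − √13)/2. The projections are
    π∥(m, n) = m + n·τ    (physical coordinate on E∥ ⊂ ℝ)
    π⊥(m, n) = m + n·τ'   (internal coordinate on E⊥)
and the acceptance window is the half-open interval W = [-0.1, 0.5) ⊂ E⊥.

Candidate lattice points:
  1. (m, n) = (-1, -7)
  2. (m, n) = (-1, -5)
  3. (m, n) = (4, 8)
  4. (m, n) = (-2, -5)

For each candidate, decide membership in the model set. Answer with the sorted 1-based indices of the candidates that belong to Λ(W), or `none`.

none

Numerically τ ≈ 3.302776 and τ' = −1/τ ≈ -0.302776.
#1 (-1,-7): internal coord -1 + (-7)·τ' = +1.119429; +1.119429 ∉ [-0.1, 0.5) → out
#2 (-1,-5): internal coord -1 + (-5)·τ' = +0.513878; +0.513878 ∉ [-0.1, 0.5) → out
#3 (4,8): internal coord 4 + (8)·τ' = +1.577795; +1.577795 ∉ [-0.1, 0.5) → out
#4 (-2,-5): internal coord -2 + (-5)·τ' = -0.486122; -0.486122 ∉ [-0.1, 0.5) → out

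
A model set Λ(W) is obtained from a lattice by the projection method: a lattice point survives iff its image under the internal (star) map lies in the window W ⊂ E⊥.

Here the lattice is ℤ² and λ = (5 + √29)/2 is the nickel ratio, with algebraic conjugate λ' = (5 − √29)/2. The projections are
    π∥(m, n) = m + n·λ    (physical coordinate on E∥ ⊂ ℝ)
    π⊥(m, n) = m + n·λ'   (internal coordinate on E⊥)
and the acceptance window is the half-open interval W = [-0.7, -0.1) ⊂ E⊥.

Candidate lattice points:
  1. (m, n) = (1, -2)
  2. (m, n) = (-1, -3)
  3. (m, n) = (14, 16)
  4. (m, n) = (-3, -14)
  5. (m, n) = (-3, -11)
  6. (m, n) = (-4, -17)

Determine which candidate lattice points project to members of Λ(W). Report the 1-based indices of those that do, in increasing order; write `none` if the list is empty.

Compute λ' = (5−√29)/2 = -0.192582, so π⊥(m,n) = m -0.192582·n.
[1] lift (1,-2): star map gives 1.385165; window check -0.7 ≤ 1.385165 < -0.1 is false → out
[2] lift (-1,-3): star map gives -0.422253; window check -0.7 ≤ -0.422253 < -0.1 is true → IN Λ
[3] lift (14,16): star map gives 10.918682; window check -0.7 ≤ 10.918682 < -0.1 is false → out
[4] lift (-3,-14): star map gives -0.303846; window check -0.7 ≤ -0.303846 < -0.1 is true → IN Λ
[5] lift (-3,-11): star map gives -0.881594; window check -0.7 ≤ -0.881594 < -0.1 is false → out
[6] lift (-4,-17): star map gives -0.726099; window check -0.7 ≤ -0.726099 < -0.1 is false → out

2, 4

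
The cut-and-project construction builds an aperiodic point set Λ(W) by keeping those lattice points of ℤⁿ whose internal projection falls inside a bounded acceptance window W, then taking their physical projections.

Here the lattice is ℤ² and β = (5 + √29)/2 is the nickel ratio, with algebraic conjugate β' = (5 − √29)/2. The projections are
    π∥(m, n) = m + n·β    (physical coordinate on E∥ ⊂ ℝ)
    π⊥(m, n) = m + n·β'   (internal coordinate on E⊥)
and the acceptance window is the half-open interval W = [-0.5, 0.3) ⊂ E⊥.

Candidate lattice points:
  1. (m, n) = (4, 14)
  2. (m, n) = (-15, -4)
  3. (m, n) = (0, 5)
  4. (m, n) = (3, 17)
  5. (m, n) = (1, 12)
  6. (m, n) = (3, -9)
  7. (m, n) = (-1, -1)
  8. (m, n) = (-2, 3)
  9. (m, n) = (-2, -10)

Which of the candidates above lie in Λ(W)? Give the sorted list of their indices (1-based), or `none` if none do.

β' = (5−√29)/2 ≈ -0.1926.
[1] lift (4,14): star map gives 1.3038; window check -0.5 ≤ 1.3038 < 0.3 is false → out
[2] lift (-15,-4): star map gives -14.2297; window check -0.5 ≤ -14.2297 < 0.3 is false → out
[3] lift (0,5): star map gives -0.9629; window check -0.5 ≤ -0.9629 < 0.3 is false → out
[4] lift (3,17): star map gives -0.2739; window check -0.5 ≤ -0.2739 < 0.3 is true → IN Λ
[5] lift (1,12): star map gives -1.3110; window check -0.5 ≤ -1.3110 < 0.3 is false → out
[6] lift (3,-9): star map gives 4.7332; window check -0.5 ≤ 4.7332 < 0.3 is false → out
[7] lift (-1,-1): star map gives -0.8074; window check -0.5 ≤ -0.8074 < 0.3 is false → out
[8] lift (-2,3): star map gives -2.5777; window check -0.5 ≤ -2.5777 < 0.3 is false → out
[9] lift (-2,-10): star map gives -0.0742; window check -0.5 ≤ -0.0742 < 0.3 is true → IN Λ

4, 9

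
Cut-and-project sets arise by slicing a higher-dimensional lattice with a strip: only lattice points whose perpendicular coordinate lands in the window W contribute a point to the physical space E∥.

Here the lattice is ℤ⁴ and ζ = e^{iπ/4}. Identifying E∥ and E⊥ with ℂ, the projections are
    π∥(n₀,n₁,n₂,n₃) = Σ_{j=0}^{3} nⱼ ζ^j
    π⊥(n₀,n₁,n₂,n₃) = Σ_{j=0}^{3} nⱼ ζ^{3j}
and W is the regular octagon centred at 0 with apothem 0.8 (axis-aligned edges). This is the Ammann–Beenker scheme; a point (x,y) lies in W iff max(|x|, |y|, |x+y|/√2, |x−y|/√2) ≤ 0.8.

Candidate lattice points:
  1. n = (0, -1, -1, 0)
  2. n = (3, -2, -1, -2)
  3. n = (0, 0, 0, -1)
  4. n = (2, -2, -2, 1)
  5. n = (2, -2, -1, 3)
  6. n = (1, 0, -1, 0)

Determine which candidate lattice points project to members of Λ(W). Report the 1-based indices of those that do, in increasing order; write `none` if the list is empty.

1

π⊥(n) = n₀ + n₁ζ³ + n₂ζ⁶ + n₃ζ⁹ where ζ = e^{iπ/4}.
#1 (0, -1, -1, 0): internal (0.707107, 0.292893); octagon support 0.707107 vs apothem 0.8 → ∈ W
#2 (3, -2, -1, -2): internal (3.000000, -1.828427); octagon support 3.414214 vs apothem 0.8 → ∉ W
#3 (0, 0, 0, -1): internal (-0.707107, -0.707107); octagon support 1.000000 vs apothem 0.8 → ∉ W
#4 (2, -2, -2, 1): internal (4.121320, 1.292893); octagon support 4.121320 vs apothem 0.8 → ∉ W
#5 (2, -2, -1, 3): internal (5.535534, 1.707107); octagon support 5.535534 vs apothem 0.8 → ∉ W
#6 (1, 0, -1, 0): internal (1.000000, 1.000000); octagon support 1.414214 vs apothem 0.8 → ∉ W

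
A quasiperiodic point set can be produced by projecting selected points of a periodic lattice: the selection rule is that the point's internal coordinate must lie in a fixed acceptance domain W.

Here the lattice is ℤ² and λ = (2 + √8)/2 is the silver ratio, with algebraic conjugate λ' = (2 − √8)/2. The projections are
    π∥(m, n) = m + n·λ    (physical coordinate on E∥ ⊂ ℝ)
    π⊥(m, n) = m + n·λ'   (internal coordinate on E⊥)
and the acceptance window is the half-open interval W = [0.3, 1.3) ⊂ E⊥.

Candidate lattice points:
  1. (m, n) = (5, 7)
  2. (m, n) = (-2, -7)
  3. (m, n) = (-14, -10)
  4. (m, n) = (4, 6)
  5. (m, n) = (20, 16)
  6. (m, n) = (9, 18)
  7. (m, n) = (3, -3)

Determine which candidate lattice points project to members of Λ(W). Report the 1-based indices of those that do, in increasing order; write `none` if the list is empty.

Compute λ' = (2−√8)/2 = -0.414214, so π⊥(m,n) = m -0.414214·n.
[1] lift (5,7): star map gives 2.100505; window check 0.3 ≤ 2.100505 < 1.3 is false → out
[2] lift (-2,-7): star map gives 0.899495; window check 0.3 ≤ 0.899495 < 1.3 is true → IN Λ
[3] lift (-14,-10): star map gives -9.857864; window check 0.3 ≤ -9.857864 < 1.3 is false → out
[4] lift (4,6): star map gives 1.514719; window check 0.3 ≤ 1.514719 < 1.3 is false → out
[5] lift (20,16): star map gives 13.372583; window check 0.3 ≤ 13.372583 < 1.3 is false → out
[6] lift (9,18): star map gives 1.544156; window check 0.3 ≤ 1.544156 < 1.3 is false → out
[7] lift (3,-3): star map gives 4.242641; window check 0.3 ≤ 4.242641 < 1.3 is false → out

2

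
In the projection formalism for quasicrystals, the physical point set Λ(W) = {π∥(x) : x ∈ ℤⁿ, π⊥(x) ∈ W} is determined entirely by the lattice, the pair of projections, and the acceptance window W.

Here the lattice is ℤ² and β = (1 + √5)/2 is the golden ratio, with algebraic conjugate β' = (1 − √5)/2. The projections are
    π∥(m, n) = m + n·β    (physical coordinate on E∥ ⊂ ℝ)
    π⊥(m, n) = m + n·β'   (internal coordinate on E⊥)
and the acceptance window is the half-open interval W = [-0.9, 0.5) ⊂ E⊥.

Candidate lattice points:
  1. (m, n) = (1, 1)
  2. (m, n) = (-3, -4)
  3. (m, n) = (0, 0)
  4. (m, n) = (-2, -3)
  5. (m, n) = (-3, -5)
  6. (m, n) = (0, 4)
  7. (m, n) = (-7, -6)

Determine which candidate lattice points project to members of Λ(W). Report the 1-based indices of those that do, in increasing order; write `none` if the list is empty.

β' = (1−√5)/2 ≈ -0.618034.
#1 (1,1): internal coord 1 + (1)·β' = +0.381966; +0.381966 ∈ [-0.9, 0.5) → IN Λ
#2 (-3,-4): internal coord -3 + (-4)·β' = -0.527864; -0.527864 ∈ [-0.9, 0.5) → IN Λ
#3 (0,0): internal coord 0 + (0)·β' = +0.000000; +0.000000 ∈ [-0.9, 0.5) → IN Λ
#4 (-2,-3): internal coord -2 + (-3)·β' = -0.145898; -0.145898 ∈ [-0.9, 0.5) → IN Λ
#5 (-3,-5): internal coord -3 + (-5)·β' = +0.090170; +0.090170 ∈ [-0.9, 0.5) → IN Λ
#6 (0,4): internal coord 0 + (4)·β' = -2.472136; -2.472136 ∉ [-0.9, 0.5) → out
#7 (-7,-6): internal coord -7 + (-6)·β' = -3.291796; -3.291796 ∉ [-0.9, 0.5) → out

1, 2, 3, 4, 5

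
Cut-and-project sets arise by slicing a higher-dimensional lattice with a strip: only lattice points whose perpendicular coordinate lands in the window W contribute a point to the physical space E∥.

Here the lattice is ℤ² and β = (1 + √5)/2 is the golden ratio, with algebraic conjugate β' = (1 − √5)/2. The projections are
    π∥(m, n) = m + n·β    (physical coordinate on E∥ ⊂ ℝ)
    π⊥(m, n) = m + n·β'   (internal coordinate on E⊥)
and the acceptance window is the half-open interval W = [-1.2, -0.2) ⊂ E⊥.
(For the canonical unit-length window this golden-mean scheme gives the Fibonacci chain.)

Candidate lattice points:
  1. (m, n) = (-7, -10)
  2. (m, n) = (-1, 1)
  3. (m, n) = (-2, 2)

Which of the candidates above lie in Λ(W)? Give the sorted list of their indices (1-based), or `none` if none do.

Compute β' = (1−√5)/2 = -0.61803, so π⊥(m,n) = m -0.61803·n.
candidate 1: (m,n)=(-7,-10) → π∥ = -7-10·β ≈ -23.18034, π⊥ = -7-10·β' ≈ -0.81966 ∈ [-1.2, -0.2) ⇒ IN Λ
candidate 2: (m,n)=(-1,1) → π∥ = -1+1·β ≈ 0.61803, π⊥ = -1+1·β' ≈ -1.61803 ∉ [-1.2, -0.2) ⇒ out
candidate 3: (m,n)=(-2,2) → π∥ = -2+2·β ≈ 1.23607, π⊥ = -2+2·β' ≈ -3.23607 ∉ [-1.2, -0.2) ⇒ out

1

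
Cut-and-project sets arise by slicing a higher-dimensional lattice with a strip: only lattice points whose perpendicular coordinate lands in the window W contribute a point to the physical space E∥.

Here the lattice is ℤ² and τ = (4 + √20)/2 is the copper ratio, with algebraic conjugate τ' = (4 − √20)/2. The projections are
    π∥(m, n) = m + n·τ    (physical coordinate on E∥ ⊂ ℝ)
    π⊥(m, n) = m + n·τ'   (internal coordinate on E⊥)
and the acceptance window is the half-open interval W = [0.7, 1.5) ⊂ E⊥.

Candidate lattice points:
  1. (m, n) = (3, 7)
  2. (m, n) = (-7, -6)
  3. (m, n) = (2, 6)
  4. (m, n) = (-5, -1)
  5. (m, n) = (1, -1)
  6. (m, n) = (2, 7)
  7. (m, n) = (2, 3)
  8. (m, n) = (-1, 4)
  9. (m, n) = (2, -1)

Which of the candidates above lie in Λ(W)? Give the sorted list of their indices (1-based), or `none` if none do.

Compute τ' = (4−√20)/2 = -0.236068, so π⊥(m,n) = m -0.236068·n.
#1 (3,7): internal coord 3 + (7)·τ' = +1.347524; +1.347524 ∈ [0.7, 1.5) → IN Λ
#2 (-7,-6): internal coord -7 + (-6)·τ' = -5.583592; -5.583592 ∉ [0.7, 1.5) → out
#3 (2,6): internal coord 2 + (6)·τ' = +0.583592; +0.583592 ∉ [0.7, 1.5) → out
#4 (-5,-1): internal coord -5 + (-1)·τ' = -4.763932; -4.763932 ∉ [0.7, 1.5) → out
#5 (1,-1): internal coord 1 + (-1)·τ' = +1.236068; +1.236068 ∈ [0.7, 1.5) → IN Λ
#6 (2,7): internal coord 2 + (7)·τ' = +0.347524; +0.347524 ∉ [0.7, 1.5) → out
#7 (2,3): internal coord 2 + (3)·τ' = +1.291796; +1.291796 ∈ [0.7, 1.5) → IN Λ
#8 (-1,4): internal coord -1 + (4)·τ' = -1.944272; -1.944272 ∉ [0.7, 1.5) → out
#9 (2,-1): internal coord 2 + (-1)·τ' = +2.236068; +2.236068 ∉ [0.7, 1.5) → out

1, 5, 7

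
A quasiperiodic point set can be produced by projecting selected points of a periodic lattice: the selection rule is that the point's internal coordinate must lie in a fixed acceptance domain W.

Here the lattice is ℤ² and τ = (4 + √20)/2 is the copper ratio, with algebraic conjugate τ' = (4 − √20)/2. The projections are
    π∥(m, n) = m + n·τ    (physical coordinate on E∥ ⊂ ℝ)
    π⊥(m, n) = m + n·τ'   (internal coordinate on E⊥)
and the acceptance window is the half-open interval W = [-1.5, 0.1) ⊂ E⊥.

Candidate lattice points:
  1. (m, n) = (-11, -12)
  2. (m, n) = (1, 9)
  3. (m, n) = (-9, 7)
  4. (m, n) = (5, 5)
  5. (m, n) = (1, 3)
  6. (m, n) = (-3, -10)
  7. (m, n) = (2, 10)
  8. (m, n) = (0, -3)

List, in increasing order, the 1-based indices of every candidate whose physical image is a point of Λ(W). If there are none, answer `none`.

2, 6, 7

Numerically τ ≈ 4.236068 and τ' = −1/τ ≈ -0.236068.
#1 (-11,-12): internal coord -11 + (-12)·τ' = -8.167184; -8.167184 ∉ [-1.5, 0.1) → out
#2 (1,9): internal coord 1 + (9)·τ' = -1.124612; -1.124612 ∈ [-1.5, 0.1) → IN Λ
#3 (-9,7): internal coord -9 + (7)·τ' = -10.652476; -10.652476 ∉ [-1.5, 0.1) → out
#4 (5,5): internal coord 5 + (5)·τ' = +3.819660; +3.819660 ∉ [-1.5, 0.1) → out
#5 (1,3): internal coord 1 + (3)·τ' = +0.291796; +0.291796 ∉ [-1.5, 0.1) → out
#6 (-3,-10): internal coord -3 + (-10)·τ' = -0.639320; -0.639320 ∈ [-1.5, 0.1) → IN Λ
#7 (2,10): internal coord 2 + (10)·τ' = -0.360680; -0.360680 ∈ [-1.5, 0.1) → IN Λ
#8 (0,-3): internal coord 0 + (-3)·τ' = +0.708204; +0.708204 ∉ [-1.5, 0.1) → out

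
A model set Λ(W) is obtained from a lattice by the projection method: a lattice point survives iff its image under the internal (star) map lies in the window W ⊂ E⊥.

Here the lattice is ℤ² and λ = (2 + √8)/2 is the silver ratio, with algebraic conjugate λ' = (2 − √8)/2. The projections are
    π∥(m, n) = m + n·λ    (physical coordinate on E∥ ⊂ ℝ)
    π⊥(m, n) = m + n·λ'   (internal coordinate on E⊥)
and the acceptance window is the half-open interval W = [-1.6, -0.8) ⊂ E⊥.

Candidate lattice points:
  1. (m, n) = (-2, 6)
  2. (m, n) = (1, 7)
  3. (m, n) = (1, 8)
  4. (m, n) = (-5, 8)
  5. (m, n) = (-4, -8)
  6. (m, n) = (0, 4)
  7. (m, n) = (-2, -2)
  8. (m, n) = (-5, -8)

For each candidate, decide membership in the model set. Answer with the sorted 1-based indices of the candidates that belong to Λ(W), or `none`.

Numerically λ ≈ 2.4142 and λ' = −1/λ ≈ -0.4142.
#1 (-2,6): internal coord -2 + (6)·λ' = -4.4853; -4.4853 ∉ [-1.6, -0.8) → out
#2 (1,7): internal coord 1 + (7)·λ' = -1.8995; -1.8995 ∉ [-1.6, -0.8) → out
#3 (1,8): internal coord 1 + (8)·λ' = -2.3137; -2.3137 ∉ [-1.6, -0.8) → out
#4 (-5,8): internal coord -5 + (8)·λ' = -8.3137; -8.3137 ∉ [-1.6, -0.8) → out
#5 (-4,-8): internal coord -4 + (-8)·λ' = -0.6863; -0.6863 ∉ [-1.6, -0.8) → out
#6 (0,4): internal coord 0 + (4)·λ' = -1.6569; -1.6569 ∉ [-1.6, -0.8) → out
#7 (-2,-2): internal coord -2 + (-2)·λ' = -1.1716; -1.1716 ∈ [-1.6, -0.8) → IN Λ
#8 (-5,-8): internal coord -5 + (-8)·λ' = -1.6863; -1.6863 ∉ [-1.6, -0.8) → out

7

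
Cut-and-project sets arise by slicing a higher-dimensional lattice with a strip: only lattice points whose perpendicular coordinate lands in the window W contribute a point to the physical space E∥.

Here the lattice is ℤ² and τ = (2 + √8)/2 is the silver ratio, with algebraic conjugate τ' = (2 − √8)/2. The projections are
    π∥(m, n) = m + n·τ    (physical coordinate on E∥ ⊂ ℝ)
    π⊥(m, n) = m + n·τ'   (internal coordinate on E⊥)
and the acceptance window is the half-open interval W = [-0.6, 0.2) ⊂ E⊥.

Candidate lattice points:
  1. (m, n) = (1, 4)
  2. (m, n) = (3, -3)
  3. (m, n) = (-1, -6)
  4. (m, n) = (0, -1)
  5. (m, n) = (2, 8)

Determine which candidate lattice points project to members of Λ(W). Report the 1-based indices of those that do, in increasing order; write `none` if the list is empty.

none

Numerically τ ≈ 2.414214 and τ' = −1/τ ≈ -0.414214.
#1 (1,4): internal coord 1 + (4)·τ' = -0.656854; -0.656854 ∉ [-0.6, 0.2) → out
#2 (3,-3): internal coord 3 + (-3)·τ' = +4.242641; +4.242641 ∉ [-0.6, 0.2) → out
#3 (-1,-6): internal coord -1 + (-6)·τ' = +1.485281; +1.485281 ∉ [-0.6, 0.2) → out
#4 (0,-1): internal coord 0 + (-1)·τ' = +0.414214; +0.414214 ∉ [-0.6, 0.2) → out
#5 (2,8): internal coord 2 + (8)·τ' = -1.313708; -1.313708 ∉ [-0.6, 0.2) → out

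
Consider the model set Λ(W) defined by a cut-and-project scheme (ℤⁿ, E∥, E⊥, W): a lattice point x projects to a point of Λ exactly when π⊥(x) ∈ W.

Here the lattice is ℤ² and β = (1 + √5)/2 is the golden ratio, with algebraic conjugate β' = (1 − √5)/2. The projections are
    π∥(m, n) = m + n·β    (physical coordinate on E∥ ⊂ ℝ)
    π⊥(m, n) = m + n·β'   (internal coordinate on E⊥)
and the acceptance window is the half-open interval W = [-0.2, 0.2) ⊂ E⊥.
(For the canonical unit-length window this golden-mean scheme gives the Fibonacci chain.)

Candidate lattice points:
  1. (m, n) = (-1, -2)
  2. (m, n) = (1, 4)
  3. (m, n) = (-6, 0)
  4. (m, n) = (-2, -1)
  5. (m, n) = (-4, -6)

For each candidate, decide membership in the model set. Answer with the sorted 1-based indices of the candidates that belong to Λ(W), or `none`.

β' = (1−√5)/2 ≈ -0.618034.
candidate 1: (m,n)=(-1,-2) → π∥ = -1-2·β ≈ -4.236068, π⊥ = -1-2·β' ≈ 0.236068 ∉ [-0.2, 0.2) ⇒ out
candidate 2: (m,n)=(1,4) → π∥ = 1+4·β ≈ 7.472136, π⊥ = 1+4·β' ≈ -1.472136 ∉ [-0.2, 0.2) ⇒ out
candidate 3: (m,n)=(-6,0) → π∥ = -6+0·β ≈ -6.000000, π⊥ = -6+0·β' ≈ -6.000000 ∉ [-0.2, 0.2) ⇒ out
candidate 4: (m,n)=(-2,-1) → π∥ = -2-1·β ≈ -3.618034, π⊥ = -2-1·β' ≈ -1.381966 ∉ [-0.2, 0.2) ⇒ out
candidate 5: (m,n)=(-4,-6) → π∥ = -4-6·β ≈ -13.708204, π⊥ = -4-6·β' ≈ -0.291796 ∉ [-0.2, 0.2) ⇒ out

none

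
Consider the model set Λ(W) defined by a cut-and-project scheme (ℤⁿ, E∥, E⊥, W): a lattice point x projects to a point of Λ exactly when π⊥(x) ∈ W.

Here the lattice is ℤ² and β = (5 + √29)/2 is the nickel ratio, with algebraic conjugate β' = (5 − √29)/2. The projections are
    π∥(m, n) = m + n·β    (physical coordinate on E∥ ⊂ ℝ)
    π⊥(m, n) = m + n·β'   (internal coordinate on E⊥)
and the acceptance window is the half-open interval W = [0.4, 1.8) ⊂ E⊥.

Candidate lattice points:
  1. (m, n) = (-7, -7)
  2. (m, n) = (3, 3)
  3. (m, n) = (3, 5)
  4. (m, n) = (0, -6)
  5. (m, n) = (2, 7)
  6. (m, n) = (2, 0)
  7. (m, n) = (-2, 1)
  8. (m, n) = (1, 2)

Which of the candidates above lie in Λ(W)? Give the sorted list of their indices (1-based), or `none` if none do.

Numerically β ≈ 5.1926 and β' = −1/β ≈ -0.1926.
[1] lift (-7,-7): star map gives -5.6519; window check 0.4 ≤ -5.6519 < 1.8 is false → out
[2] lift (3,3): star map gives 2.4223; window check 0.4 ≤ 2.4223 < 1.8 is false → out
[3] lift (3,5): star map gives 2.0371; window check 0.4 ≤ 2.0371 < 1.8 is false → out
[4] lift (0,-6): star map gives 1.1555; window check 0.4 ≤ 1.1555 < 1.8 is true → IN Λ
[5] lift (2,7): star map gives 0.6519; window check 0.4 ≤ 0.6519 < 1.8 is true → IN Λ
[6] lift (2,0): star map gives 2.0000; window check 0.4 ≤ 2.0000 < 1.8 is false → out
[7] lift (-2,1): star map gives -2.1926; window check 0.4 ≤ -2.1926 < 1.8 is false → out
[8] lift (1,2): star map gives 0.6148; window check 0.4 ≤ 0.6148 < 1.8 is true → IN Λ

4, 5, 8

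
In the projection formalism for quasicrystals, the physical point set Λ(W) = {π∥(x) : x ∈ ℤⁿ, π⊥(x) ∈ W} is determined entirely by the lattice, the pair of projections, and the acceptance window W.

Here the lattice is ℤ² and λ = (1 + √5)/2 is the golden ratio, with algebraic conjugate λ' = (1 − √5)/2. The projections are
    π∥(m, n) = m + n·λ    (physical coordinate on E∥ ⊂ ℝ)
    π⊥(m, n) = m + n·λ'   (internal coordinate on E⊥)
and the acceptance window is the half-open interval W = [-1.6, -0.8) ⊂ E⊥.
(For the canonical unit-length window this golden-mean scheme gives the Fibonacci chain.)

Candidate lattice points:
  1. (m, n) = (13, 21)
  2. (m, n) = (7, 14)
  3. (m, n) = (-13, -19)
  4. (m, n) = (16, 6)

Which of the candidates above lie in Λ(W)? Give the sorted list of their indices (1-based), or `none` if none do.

Compute λ' = (1−√5)/2 = -0.61803, so π⊥(m,n) = m -0.61803·n.
candidate 1: (m,n)=(13,21) → π∥ = 13+21·λ ≈ 46.97871, π⊥ = 13+21·λ' ≈ 0.02129 ∉ [-1.6, -0.8) ⇒ out
candidate 2: (m,n)=(7,14) → π∥ = 7+14·λ ≈ 29.65248, π⊥ = 7+14·λ' ≈ -1.65248 ∉ [-1.6, -0.8) ⇒ out
candidate 3: (m,n)=(-13,-19) → π∥ = -13-19·λ ≈ -43.74265, π⊥ = -13-19·λ' ≈ -1.25735 ∈ [-1.6, -0.8) ⇒ IN Λ
candidate 4: (m,n)=(16,6) → π∥ = 16+6·λ ≈ 25.70820, π⊥ = 16+6·λ' ≈ 12.29180 ∉ [-1.6, -0.8) ⇒ out

3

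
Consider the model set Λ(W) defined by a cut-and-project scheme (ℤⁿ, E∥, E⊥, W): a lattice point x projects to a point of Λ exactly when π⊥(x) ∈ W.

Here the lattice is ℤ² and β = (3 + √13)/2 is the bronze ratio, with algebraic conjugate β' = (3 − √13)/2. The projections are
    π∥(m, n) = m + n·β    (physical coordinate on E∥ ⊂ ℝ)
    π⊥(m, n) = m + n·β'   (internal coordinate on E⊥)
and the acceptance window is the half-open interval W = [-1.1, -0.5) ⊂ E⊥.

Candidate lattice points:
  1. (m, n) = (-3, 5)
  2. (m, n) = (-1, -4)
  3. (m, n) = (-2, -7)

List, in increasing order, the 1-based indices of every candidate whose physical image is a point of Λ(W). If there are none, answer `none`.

none

Numerically β ≈ 3.3028 and β' = −1/β ≈ -0.3028.
[1] lift (-3,5): star map gives -4.5139; window check -1.1 ≤ -4.5139 < -0.5 is false → out
[2] lift (-1,-4): star map gives 0.2111; window check -1.1 ≤ 0.2111 < -0.5 is false → out
[3] lift (-2,-7): star map gives 0.1194; window check -1.1 ≤ 0.1194 < -0.5 is false → out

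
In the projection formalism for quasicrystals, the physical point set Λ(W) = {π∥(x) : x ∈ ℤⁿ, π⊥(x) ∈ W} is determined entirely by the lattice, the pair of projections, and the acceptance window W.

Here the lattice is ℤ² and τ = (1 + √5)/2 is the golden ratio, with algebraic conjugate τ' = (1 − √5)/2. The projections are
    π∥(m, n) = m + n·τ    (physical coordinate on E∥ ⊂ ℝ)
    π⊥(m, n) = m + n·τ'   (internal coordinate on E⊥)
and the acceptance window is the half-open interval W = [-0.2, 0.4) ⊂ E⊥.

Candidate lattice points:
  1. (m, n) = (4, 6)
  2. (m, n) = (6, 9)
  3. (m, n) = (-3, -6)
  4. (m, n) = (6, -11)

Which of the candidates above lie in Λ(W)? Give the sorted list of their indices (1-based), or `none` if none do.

1

Compute τ' = (1−√5)/2 = -0.61803, so π⊥(m,n) = m -0.61803·n.
#1 (4,6): internal coord 4 + (6)·τ' = +0.29180; +0.29180 ∈ [-0.2, 0.4) → IN Λ
#2 (6,9): internal coord 6 + (9)·τ' = +0.43769; +0.43769 ∉ [-0.2, 0.4) → out
#3 (-3,-6): internal coord -3 + (-6)·τ' = +0.70820; +0.70820 ∉ [-0.2, 0.4) → out
#4 (6,-11): internal coord 6 + (-11)·τ' = +12.79837; +12.79837 ∉ [-0.2, 0.4) → out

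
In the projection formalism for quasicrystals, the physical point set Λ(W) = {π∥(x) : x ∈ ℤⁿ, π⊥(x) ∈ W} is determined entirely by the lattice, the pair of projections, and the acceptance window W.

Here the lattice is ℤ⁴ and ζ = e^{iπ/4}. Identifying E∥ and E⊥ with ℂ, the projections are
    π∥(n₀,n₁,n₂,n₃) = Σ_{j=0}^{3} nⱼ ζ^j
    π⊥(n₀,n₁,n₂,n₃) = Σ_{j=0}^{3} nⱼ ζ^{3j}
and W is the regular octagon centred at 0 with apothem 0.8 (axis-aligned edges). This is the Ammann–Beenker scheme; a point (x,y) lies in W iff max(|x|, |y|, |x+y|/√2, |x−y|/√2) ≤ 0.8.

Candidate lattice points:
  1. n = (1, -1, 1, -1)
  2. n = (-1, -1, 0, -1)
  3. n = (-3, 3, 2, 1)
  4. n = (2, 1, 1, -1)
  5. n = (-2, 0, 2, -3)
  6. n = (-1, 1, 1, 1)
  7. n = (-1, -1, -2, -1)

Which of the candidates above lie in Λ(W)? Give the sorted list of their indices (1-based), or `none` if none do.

Internal map: ζ^{3j} for j=0..3 gives (1,0), (−√2/2,√2/2), (0,−1), (√2/2,√2/2).
candidate 1: n = (1, -1, 1, -1) → π⊥ ≈ (+1.000000, -2.414214); max(|x|,|y|,|x±y|/√2) = 2.414214 > 0.8 ⇒ ∉ W
candidate 2: n = (-1, -1, 0, -1) → π⊥ ≈ (-1.000000, -1.414214); max(|x|,|y|,|x±y|/√2) = 1.707107 > 0.8 ⇒ ∉ W
candidate 3: n = (-3, 3, 2, 1) → π⊥ ≈ (-4.414214, +0.828427); max(|x|,|y|,|x±y|/√2) = 4.414214 > 0.8 ⇒ ∉ W
candidate 4: n = (2, 1, 1, -1) → π⊥ ≈ (+0.585786, -1.000000); max(|x|,|y|,|x±y|/√2) = 1.121320 > 0.8 ⇒ ∉ W
candidate 5: n = (-2, 0, 2, -3) → π⊥ ≈ (-4.121320, -4.121320); max(|x|,|y|,|x±y|/√2) = 5.828427 > 0.8 ⇒ ∉ W
candidate 6: n = (-1, 1, 1, 1) → π⊥ ≈ (-1.000000, +0.414214); max(|x|,|y|,|x±y|/√2) = 1.000000 > 0.8 ⇒ ∉ W
candidate 7: n = (-1, -1, -2, -1) → π⊥ ≈ (-1.000000, +0.585786); max(|x|,|y|,|x±y|/√2) = 1.121320 > 0.8 ⇒ ∉ W

none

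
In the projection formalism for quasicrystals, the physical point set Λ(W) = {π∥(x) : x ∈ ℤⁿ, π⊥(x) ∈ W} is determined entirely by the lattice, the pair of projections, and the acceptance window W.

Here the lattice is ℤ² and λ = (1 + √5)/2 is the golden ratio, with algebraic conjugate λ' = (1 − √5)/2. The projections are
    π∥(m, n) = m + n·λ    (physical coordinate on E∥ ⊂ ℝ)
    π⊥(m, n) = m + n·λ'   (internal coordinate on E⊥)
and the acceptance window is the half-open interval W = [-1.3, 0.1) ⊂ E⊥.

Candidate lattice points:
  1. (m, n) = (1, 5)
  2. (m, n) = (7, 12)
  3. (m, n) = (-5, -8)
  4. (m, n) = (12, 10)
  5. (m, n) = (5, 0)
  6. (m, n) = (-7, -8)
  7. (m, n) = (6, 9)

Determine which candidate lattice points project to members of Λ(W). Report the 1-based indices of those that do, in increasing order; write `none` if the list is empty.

Numerically λ ≈ 1.618034 and λ' = −1/λ ≈ -0.618034.
[1] lift (1,5): star map gives -2.090170; window check -1.3 ≤ -2.090170 < 0.1 is false → out
[2] lift (7,12): star map gives -0.416408; window check -1.3 ≤ -0.416408 < 0.1 is true → IN Λ
[3] lift (-5,-8): star map gives -0.055728; window check -1.3 ≤ -0.055728 < 0.1 is true → IN Λ
[4] lift (12,10): star map gives 5.819660; window check -1.3 ≤ 5.819660 < 0.1 is false → out
[5] lift (5,0): star map gives 5.000000; window check -1.3 ≤ 5.000000 < 0.1 is false → out
[6] lift (-7,-8): star map gives -2.055728; window check -1.3 ≤ -2.055728 < 0.1 is false → out
[7] lift (6,9): star map gives 0.437694; window check -1.3 ≤ 0.437694 < 0.1 is false → out

2, 3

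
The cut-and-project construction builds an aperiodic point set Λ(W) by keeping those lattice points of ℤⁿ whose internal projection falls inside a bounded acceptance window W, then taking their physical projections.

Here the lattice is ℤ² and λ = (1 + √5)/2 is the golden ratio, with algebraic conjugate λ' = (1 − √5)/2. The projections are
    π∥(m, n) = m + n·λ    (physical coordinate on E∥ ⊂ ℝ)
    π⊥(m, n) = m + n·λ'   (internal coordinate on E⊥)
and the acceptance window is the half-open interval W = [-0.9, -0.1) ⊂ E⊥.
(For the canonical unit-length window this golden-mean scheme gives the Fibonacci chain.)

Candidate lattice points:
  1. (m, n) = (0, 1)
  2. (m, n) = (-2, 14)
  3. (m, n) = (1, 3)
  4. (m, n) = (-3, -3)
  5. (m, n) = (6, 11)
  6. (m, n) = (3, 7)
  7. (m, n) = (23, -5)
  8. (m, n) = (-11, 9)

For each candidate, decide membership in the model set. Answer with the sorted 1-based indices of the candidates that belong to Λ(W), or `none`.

Compute λ' = (1−√5)/2 = -0.61803, so π⊥(m,n) = m -0.61803·n.
[1] lift (0,1): star map gives -0.61803; window check -0.9 ≤ -0.61803 < -0.1 is true → IN Λ
[2] lift (-2,14): star map gives -10.65248; window check -0.9 ≤ -10.65248 < -0.1 is false → out
[3] lift (1,3): star map gives -0.85410; window check -0.9 ≤ -0.85410 < -0.1 is true → IN Λ
[4] lift (-3,-3): star map gives -1.14590; window check -0.9 ≤ -1.14590 < -0.1 is false → out
[5] lift (6,11): star map gives -0.79837; window check -0.9 ≤ -0.79837 < -0.1 is true → IN Λ
[6] lift (3,7): star map gives -1.32624; window check -0.9 ≤ -1.32624 < -0.1 is false → out
[7] lift (23,-5): star map gives 26.09017; window check -0.9 ≤ 26.09017 < -0.1 is false → out
[8] lift (-11,9): star map gives -16.56231; window check -0.9 ≤ -16.56231 < -0.1 is false → out

1, 3, 5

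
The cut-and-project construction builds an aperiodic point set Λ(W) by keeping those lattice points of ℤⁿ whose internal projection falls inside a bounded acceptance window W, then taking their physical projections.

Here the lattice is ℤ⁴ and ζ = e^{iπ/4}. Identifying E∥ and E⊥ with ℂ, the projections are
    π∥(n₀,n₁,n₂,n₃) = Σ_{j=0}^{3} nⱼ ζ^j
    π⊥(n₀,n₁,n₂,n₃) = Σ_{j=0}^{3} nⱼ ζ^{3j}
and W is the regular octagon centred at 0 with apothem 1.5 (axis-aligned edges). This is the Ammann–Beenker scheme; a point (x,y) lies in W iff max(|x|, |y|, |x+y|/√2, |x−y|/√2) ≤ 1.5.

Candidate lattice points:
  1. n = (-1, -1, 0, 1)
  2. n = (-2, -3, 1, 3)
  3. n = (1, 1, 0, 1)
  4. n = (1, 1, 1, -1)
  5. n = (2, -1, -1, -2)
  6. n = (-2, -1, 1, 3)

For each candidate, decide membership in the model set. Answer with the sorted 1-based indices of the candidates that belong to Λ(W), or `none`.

1, 4, 6

π⊥(n) = n₀ + n₁ζ³ + n₂ζ⁶ + n₃ζ⁹ where ζ = e^{iπ/4}.
#1 (-1, -1, 0, 1): internal (0.4142, 0.0000); octagon support 0.4142 vs apothem 1.5 → ∈ W
#2 (-2, -3, 1, 3): internal (2.2426, -1.0000); octagon support 2.2929 vs apothem 1.5 → ∉ W
#3 (1, 1, 0, 1): internal (1.0000, 1.4142); octagon support 1.7071 vs apothem 1.5 → ∉ W
#4 (1, 1, 1, -1): internal (-0.4142, -1.0000); octagon support 1.0000 vs apothem 1.5 → ∈ W
#5 (2, -1, -1, -2): internal (1.2929, -1.1213); octagon support 1.7071 vs apothem 1.5 → ∉ W
#6 (-2, -1, 1, 3): internal (0.8284, 0.4142); octagon support 0.8787 vs apothem 1.5 → ∈ W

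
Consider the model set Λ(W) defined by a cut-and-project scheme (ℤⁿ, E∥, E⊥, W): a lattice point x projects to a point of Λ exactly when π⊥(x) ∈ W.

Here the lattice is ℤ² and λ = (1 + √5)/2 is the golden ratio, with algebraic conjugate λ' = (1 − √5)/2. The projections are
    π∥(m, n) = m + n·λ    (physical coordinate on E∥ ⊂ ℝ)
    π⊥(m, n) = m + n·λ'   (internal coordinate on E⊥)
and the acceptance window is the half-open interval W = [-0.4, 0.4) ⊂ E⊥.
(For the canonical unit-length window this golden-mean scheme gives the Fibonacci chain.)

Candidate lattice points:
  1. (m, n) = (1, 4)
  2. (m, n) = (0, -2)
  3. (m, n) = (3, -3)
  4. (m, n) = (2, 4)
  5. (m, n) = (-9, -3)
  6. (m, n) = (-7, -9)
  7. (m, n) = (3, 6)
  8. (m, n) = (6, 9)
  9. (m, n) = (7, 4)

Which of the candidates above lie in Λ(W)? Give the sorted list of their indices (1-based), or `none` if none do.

none

Compute λ' = (1−√5)/2 = -0.618034, so π⊥(m,n) = m -0.618034·n.
#1 (1,4): internal coord 1 + (4)·λ' = -1.472136; -1.472136 ∉ [-0.4, 0.4) → out
#2 (0,-2): internal coord 0 + (-2)·λ' = +1.236068; +1.236068 ∉ [-0.4, 0.4) → out
#3 (3,-3): internal coord 3 + (-3)·λ' = +4.854102; +4.854102 ∉ [-0.4, 0.4) → out
#4 (2,4): internal coord 2 + (4)·λ' = -0.472136; -0.472136 ∉ [-0.4, 0.4) → out
#5 (-9,-3): internal coord -9 + (-3)·λ' = -7.145898; -7.145898 ∉ [-0.4, 0.4) → out
#6 (-7,-9): internal coord -7 + (-9)·λ' = -1.437694; -1.437694 ∉ [-0.4, 0.4) → out
#7 (3,6): internal coord 3 + (6)·λ' = -0.708204; -0.708204 ∉ [-0.4, 0.4) → out
#8 (6,9): internal coord 6 + (9)·λ' = +0.437694; +0.437694 ∉ [-0.4, 0.4) → out
#9 (7,4): internal coord 7 + (4)·λ' = +4.527864; +4.527864 ∉ [-0.4, 0.4) → out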